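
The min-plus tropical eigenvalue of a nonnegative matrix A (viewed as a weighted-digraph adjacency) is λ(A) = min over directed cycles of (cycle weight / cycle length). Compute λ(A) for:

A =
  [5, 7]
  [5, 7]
λ(A) = 5

Enumerate directed cycles and compute their means (weight / length). Sample:
  cycle 0 → 0: weight = 5, length = 1, mean = 5/1 ≈ 5.000
  cycle 1 → 1: weight = 7, length = 1, mean = 7/1 ≈ 7.000
  cycle 0 → 1 → 0: weight = 12, length = 2, mean = 12/2 ≈ 6.000
  cycle 1 → 0 → 1: weight = 12, length = 2, mean = 12/2 ≈ 6.000
Minimum mean = 5.000, attained e.g. along the cycle 0 → 0 with weight 5 and length 1. So λ(A) = 5/1 = 5.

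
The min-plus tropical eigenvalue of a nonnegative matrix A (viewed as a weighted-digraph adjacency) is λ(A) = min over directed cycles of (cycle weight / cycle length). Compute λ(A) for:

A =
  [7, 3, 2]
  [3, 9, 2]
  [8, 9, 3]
λ(A) = 3

Enumerate directed cycles and compute their means (weight / length). Sample:
  cycle 0 → 0: weight = 7, length = 1, mean = 7/1 ≈ 7.000
  cycle 1 → 1: weight = 9, length = 1, mean = 9/1 ≈ 9.000
  cycle 2 → 2: weight = 3, length = 1, mean = 3/1 ≈ 3.000
  cycle 0 → 1 → 0: weight = 6, length = 2, mean = 6/2 ≈ 3.000
  cycle 0 → 2 → 0: weight = 10, length = 2, mean = 10/2 ≈ 5.000
  cycle 1 → 0 → 1: weight = 6, length = 2, mean = 6/2 ≈ 3.000
Minimum mean = 3.000, attained e.g. along the cycle 2 → 2 with weight 3 and length 1. So λ(A) = 3/1 = 3.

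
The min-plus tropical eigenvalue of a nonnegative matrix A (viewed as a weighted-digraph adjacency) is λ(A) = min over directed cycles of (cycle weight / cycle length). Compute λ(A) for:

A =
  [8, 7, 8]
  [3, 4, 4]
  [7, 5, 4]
λ(A) = 4

Enumerate directed cycles and compute their means (weight / length). Sample:
  cycle 0 → 0: weight = 8, length = 1, mean = 8/1 ≈ 8.000
  cycle 1 → 1: weight = 4, length = 1, mean = 4/1 ≈ 4.000
  cycle 2 → 2: weight = 4, length = 1, mean = 4/1 ≈ 4.000
  cycle 0 → 1 → 0: weight = 10, length = 2, mean = 10/2 ≈ 5.000
  cycle 0 → 2 → 0: weight = 15, length = 2, mean = 15/2 ≈ 7.500
  cycle 1 → 0 → 1: weight = 10, length = 2, mean = 10/2 ≈ 5.000
Minimum mean = 4.000, attained e.g. along the cycle 1 → 1 with weight 4 and length 1. So λ(A) = 4/1 = 4.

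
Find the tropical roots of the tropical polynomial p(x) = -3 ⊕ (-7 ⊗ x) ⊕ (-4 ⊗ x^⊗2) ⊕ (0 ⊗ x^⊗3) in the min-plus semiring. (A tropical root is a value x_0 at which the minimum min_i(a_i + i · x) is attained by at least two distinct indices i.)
Roots: {-4, -3, 4}

Each tropical root is a break point of the lower envelope of the lines y = a_i + i · x (there are 4 lines, with slopes 0, 1, ..., 3). Only the lines that attain the minimum somewhere contribute to roots; other lines are dominated. Here the surviving (envelope) indices are i = 3, i = 2, i = 1, i = 0.
Intersections between consecutive envelope lines give the roots: for adjacent envelope indices i < j the intersection is x = (a_i − a_j) / (j − i). Reading off the sorted break points: {-4, -3, 4}.
Verification: at each break x_0, at least two indices attain the minimum of min_i(a_i + i · x_0).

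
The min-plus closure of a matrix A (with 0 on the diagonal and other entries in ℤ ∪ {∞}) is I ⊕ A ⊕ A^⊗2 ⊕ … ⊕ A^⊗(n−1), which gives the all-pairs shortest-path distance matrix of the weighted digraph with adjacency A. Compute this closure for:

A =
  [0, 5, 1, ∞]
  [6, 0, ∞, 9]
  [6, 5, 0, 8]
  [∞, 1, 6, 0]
Closure =
  [0, 5, 1, 9]
  [6, 0, 7, 9]
  [6, 5, 0, 8]
  [7, 1, 6, 0]

This is the Floyd-Warshall all-pairs shortest-path computation. For each intermediate vertex k = 0, 1, …, 3, update dist[i][j] ← min(dist[i][j], dist[i][k] + dist[k][j]). The final matrix gives, for each (i, j), the minimum total weight of any directed path from i to j (possibly empty when i = j).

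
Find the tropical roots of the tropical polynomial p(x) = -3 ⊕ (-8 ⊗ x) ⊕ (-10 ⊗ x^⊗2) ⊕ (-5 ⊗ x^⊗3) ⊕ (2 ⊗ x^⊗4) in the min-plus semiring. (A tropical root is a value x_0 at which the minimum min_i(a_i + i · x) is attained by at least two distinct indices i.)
Roots: {-7, -5, 2, 5}

Each tropical root is a break point of the lower envelope of the lines y = a_i + i · x (there are 5 lines, with slopes 0, 1, ..., 4). Only the lines that attain the minimum somewhere contribute to roots; other lines are dominated. Here the surviving (envelope) indices are i = 4, i = 3, i = 2, i = 1, i = 0.
Intersections between consecutive envelope lines give the roots: for adjacent envelope indices i < j the intersection is x = (a_i − a_j) / (j − i). Reading off the sorted break points: {-7, -5, 2, 5}.
Verification: at each break x_0, at least two indices attain the minimum of min_i(a_i + i · x_0).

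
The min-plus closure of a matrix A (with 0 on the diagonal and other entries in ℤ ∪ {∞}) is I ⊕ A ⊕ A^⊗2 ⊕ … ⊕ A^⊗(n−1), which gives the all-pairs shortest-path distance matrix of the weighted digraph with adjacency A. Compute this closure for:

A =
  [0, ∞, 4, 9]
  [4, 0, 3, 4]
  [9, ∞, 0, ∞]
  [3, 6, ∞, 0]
Closure =
  [0, 15, 4, 9]
  [4, 0, 3, 4]
  [9, 24, 0, 18]
  [3, 6, 7, 0]

This is the Floyd-Warshall all-pairs shortest-path computation. For each intermediate vertex k = 0, 1, …, 3, update dist[i][j] ← min(dist[i][j], dist[i][k] + dist[k][j]). The final matrix gives, for each (i, j), the minimum total weight of any directed path from i to j (possibly empty when i = j).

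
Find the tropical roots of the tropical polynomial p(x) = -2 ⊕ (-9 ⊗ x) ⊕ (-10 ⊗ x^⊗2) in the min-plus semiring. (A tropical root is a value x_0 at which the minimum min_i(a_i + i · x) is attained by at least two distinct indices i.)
Roots: {1, 7}

Each tropical root is a break point of the lower envelope of the lines y = a_i + i · x (there are 3 lines, with slopes 0, 1, ..., 2). Only the lines that attain the minimum somewhere contribute to roots; other lines are dominated. Here the surviving (envelope) indices are i = 2, i = 1, i = 0.
Intersections between consecutive envelope lines give the roots: for adjacent envelope indices i < j the intersection is x = (a_i − a_j) / (j − i). Reading off the sorted break points: {1, 7}.
Verification: at each break x_0, at least two indices attain the minimum of min_i(a_i + i · x_0).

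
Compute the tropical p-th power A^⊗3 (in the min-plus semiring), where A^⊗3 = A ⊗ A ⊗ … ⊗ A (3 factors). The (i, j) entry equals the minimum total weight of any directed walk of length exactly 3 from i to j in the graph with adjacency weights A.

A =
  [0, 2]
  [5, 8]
A^⊗3 =
  [0, 2]
  [5, 7]

Each entry (A^⊗3)_ij equals the minimum over all length-3 walks i = v_0 → v_1 → … → v_3 = j of Σ_t A[v_t][v_{t+1}]. For example, for (i, j) = (0, 1) we minimise over 4 possible intermediate vertex sequences; the minimum is 2, attained along the walk 0 → 0 → 0 → 1.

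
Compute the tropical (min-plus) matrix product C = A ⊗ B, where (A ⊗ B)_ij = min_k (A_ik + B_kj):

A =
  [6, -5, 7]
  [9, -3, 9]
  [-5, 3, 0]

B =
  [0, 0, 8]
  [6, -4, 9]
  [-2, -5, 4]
A ⊗ B =
  [1, -9, 4]
  [3, -7, 6]
  [-5, -5, 3]

Apply the min-plus product entry-by-entry:
  C[0][0] = min over k of (A[0][0] + B[0][0] = 6 + 0 = 6, A[0][1] + B[1][0] = -5 + 6 = 1, A[0][2] + B[2][0] = 7 + -2 = 5) = 1 (attained at k = 1)
  C[0][1] = min over k of (A[0][0] + B[0][1] = 6 + 0 = 6, A[0][1] + B[1][1] = -5 + -4 = -9, A[0][2] + B[2][1] = 7 + -5 = 2) = -9 (attained at k = 1)
  C[0][2] = min over k of (A[0][0] + B[0][2] = 6 + 8 = 14, A[0][1] + B[1][2] = -5 + 9 = 4, A[0][2] + B[2][2] = 7 + 4 = 11) = 4 (attained at k = 1)
  C[1][0] = min over k of (A[1][0] + B[0][0] = 9 + 0 = 9, A[1][1] + B[1][0] = -3 + 6 = 3, A[1][2] + B[2][0] = 9 + -2 = 7) = 3 (attained at k = 1)
  C[1][1] = min over k of (A[1][0] + B[0][1] = 9 + 0 = 9, A[1][1] + B[1][1] = -3 + -4 = -7, A[1][2] + B[2][1] = 9 + -5 = 4) = -7 (attained at k = 1)
  C[1][2] = min over k of (A[1][0] + B[0][2] = 9 + 8 = 17, A[1][1] + B[1][2] = -3 + 9 = 6, A[1][2] + B[2][2] = 9 + 4 = 13) = 6 (attained at k = 1)
  C[2][0] = min over k of (A[2][0] + B[0][0] = -5 + 0 = -5, A[2][1] + B[1][0] = 3 + 6 = 9, A[2][2] + B[2][0] = 0 + -2 = -2) = -5 (attained at k = 0)
  C[2][1] = min over k of (A[2][0] + B[0][1] = -5 + 0 = -5, A[2][1] + B[1][1] = 3 + -4 = -1, A[2][2] + B[2][1] = 0 + -5 = -5) = -5 (attained at k = 0)
  C[2][2] = min over k of (A[2][0] + B[0][2] = -5 + 8 = 3, A[2][1] + B[1][2] = 3 + 9 = 12, A[2][2] + B[2][2] = 0 + 4 = 4) = 3 (attained at k = 0)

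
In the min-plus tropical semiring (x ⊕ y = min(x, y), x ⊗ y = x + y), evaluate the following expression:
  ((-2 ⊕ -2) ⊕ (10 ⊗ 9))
((-2 ⊕ -2) ⊕ (10 ⊗ 9)) = -2

Expand innermost to outermost. Recall ⊕ takes the minimum of its arguments and ⊗ takes their sum. Working out the expression ((-2 ⊕ -2) ⊕ (10 ⊗ 9)) gives -2.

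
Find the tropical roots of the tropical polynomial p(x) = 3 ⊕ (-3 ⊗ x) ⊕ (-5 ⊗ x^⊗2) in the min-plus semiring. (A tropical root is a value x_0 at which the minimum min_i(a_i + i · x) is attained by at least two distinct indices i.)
Roots: {2, 6}

Each tropical root is a break point of the lower envelope of the lines y = a_i + i · x (there are 3 lines, with slopes 0, 1, ..., 2). Only the lines that attain the minimum somewhere contribute to roots; other lines are dominated. Here the surviving (envelope) indices are i = 2, i = 1, i = 0.
Intersections between consecutive envelope lines give the roots: for adjacent envelope indices i < j the intersection is x = (a_i − a_j) / (j − i). Reading off the sorted break points: {2, 6}.
Verification: at each break x_0, at least two indices attain the minimum of min_i(a_i + i · x_0).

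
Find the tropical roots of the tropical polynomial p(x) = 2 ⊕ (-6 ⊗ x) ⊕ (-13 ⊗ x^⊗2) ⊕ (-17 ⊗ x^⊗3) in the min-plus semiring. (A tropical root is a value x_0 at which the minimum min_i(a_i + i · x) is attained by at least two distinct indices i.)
Roots: {4, 7, 8}

Each tropical root is a break point of the lower envelope of the lines y = a_i + i · x (there are 4 lines, with slopes 0, 1, ..., 3). Only the lines that attain the minimum somewhere contribute to roots; other lines are dominated. Here the surviving (envelope) indices are i = 3, i = 2, i = 1, i = 0.
Intersections between consecutive envelope lines give the roots: for adjacent envelope indices i < j the intersection is x = (a_i − a_j) / (j − i). Reading off the sorted break points: {4, 7, 8}.
Verification: at each break x_0, at least two indices attain the minimum of min_i(a_i + i · x_0).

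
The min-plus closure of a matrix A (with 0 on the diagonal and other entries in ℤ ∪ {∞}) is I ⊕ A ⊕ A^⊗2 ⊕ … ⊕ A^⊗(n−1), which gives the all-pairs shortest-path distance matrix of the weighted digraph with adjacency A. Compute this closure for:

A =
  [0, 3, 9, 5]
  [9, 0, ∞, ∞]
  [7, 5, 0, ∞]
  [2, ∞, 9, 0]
Closure =
  [0, 3, 9, 5]
  [9, 0, 18, 14]
  [7, 5, 0, 12]
  [2, 5, 9, 0]

This is the Floyd-Warshall all-pairs shortest-path computation. For each intermediate vertex k = 0, 1, …, 3, update dist[i][j] ← min(dist[i][j], dist[i][k] + dist[k][j]). The final matrix gives, for each (i, j), the minimum total weight of any directed path from i to j (possibly empty when i = j).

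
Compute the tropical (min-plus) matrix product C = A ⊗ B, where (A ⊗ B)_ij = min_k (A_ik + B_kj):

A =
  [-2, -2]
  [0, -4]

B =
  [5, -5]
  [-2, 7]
A ⊗ B =
  [-4, -7]
  [-6, -5]

Apply the min-plus product entry-by-entry:
  C[0][0] = min over k of (A[0][0] + B[0][0] = -2 + 5 = 3, A[0][1] + B[1][0] = -2 + -2 = -4) = -4 (attained at k = 1)
  C[0][1] = min over k of (A[0][0] + B[0][1] = -2 + -5 = -7, A[0][1] + B[1][1] = -2 + 7 = 5) = -7 (attained at k = 0)
  C[1][0] = min over k of (A[1][0] + B[0][0] = 0 + 5 = 5, A[1][1] + B[1][0] = -4 + -2 = -6) = -6 (attained at k = 1)
  C[1][1] = min over k of (A[1][0] + B[0][1] = 0 + -5 = -5, A[1][1] + B[1][1] = -4 + 7 = 3) = -5 (attained at k = 0)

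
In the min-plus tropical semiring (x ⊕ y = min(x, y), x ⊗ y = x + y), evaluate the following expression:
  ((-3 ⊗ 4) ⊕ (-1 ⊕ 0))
((-3 ⊗ 4) ⊕ (-1 ⊕ 0)) = -1

Expand innermost to outermost. Recall ⊕ takes the minimum of its arguments and ⊗ takes their sum. Working out the expression ((-3 ⊗ 4) ⊕ (-1 ⊕ 0)) gives -1.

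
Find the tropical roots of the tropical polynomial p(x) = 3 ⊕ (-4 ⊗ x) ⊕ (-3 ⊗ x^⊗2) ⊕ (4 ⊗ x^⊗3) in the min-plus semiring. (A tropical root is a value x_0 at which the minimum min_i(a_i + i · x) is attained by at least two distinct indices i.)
Roots: {-7, -1, 7}

Each tropical root is a break point of the lower envelope of the lines y = a_i + i · x (there are 4 lines, with slopes 0, 1, ..., 3). Only the lines that attain the minimum somewhere contribute to roots; other lines are dominated. Here the surviving (envelope) indices are i = 3, i = 2, i = 1, i = 0.
Intersections between consecutive envelope lines give the roots: for adjacent envelope indices i < j the intersection is x = (a_i − a_j) / (j − i). Reading off the sorted break points: {-7, -1, 7}.
Verification: at each break x_0, at least two indices attain the minimum of min_i(a_i + i · x_0).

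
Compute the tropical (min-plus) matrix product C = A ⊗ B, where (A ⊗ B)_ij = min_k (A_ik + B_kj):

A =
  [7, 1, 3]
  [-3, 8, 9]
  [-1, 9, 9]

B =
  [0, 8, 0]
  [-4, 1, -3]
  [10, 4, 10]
A ⊗ B =
  [-3, 2, -2]
  [-3, 5, -3]
  [-1, 7, -1]

Apply the min-plus product entry-by-entry:
  C[0][0] = min over k of (A[0][0] + B[0][0] = 7 + 0 = 7, A[0][1] + B[1][0] = 1 + -4 = -3, A[0][2] + B[2][0] = 3 + 10 = 13) = -3 (attained at k = 1)
  C[0][1] = min over k of (A[0][0] + B[0][1] = 7 + 8 = 15, A[0][1] + B[1][1] = 1 + 1 = 2, A[0][2] + B[2][1] = 3 + 4 = 7) = 2 (attained at k = 1)
  C[0][2] = min over k of (A[0][0] + B[0][2] = 7 + 0 = 7, A[0][1] + B[1][2] = 1 + -3 = -2, A[0][2] + B[2][2] = 3 + 10 = 13) = -2 (attained at k = 1)
  C[1][0] = min over k of (A[1][0] + B[0][0] = -3 + 0 = -3, A[1][1] + B[1][0] = 8 + -4 = 4, A[1][2] + B[2][0] = 9 + 10 = 19) = -3 (attained at k = 0)
  C[1][1] = min over k of (A[1][0] + B[0][1] = -3 + 8 = 5, A[1][1] + B[1][1] = 8 + 1 = 9, A[1][2] + B[2][1] = 9 + 4 = 13) = 5 (attained at k = 0)
  C[1][2] = min over k of (A[1][0] + B[0][2] = -3 + 0 = -3, A[1][1] + B[1][2] = 8 + -3 = 5, A[1][2] + B[2][2] = 9 + 10 = 19) = -3 (attained at k = 0)
  C[2][0] = min over k of (A[2][0] + B[0][0] = -1 + 0 = -1, A[2][1] + B[1][0] = 9 + -4 = 5, A[2][2] + B[2][0] = 9 + 10 = 19) = -1 (attained at k = 0)
  C[2][1] = min over k of (A[2][0] + B[0][1] = -1 + 8 = 7, A[2][1] + B[1][1] = 9 + 1 = 10, A[2][2] + B[2][1] = 9 + 4 = 13) = 7 (attained at k = 0)
  C[2][2] = min over k of (A[2][0] + B[0][2] = -1 + 0 = -1, A[2][1] + B[1][2] = 9 + -3 = 6, A[2][2] + B[2][2] = 9 + 10 = 19) = -1 (attained at k = 0)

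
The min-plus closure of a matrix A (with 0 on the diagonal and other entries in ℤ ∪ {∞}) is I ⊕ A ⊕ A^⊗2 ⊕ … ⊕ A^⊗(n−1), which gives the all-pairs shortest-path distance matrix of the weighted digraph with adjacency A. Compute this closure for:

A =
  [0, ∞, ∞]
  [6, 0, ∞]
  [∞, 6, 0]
Closure =
  [0, ∞, ∞]
  [6, 0, ∞]
  [12, 6, 0]

This is the Floyd-Warshall all-pairs shortest-path computation. For each intermediate vertex k = 0, 1, …, 2, update dist[i][j] ← min(dist[i][j], dist[i][k] + dist[k][j]). The final matrix gives, for each (i, j), the minimum total weight of any directed path from i to j (possibly empty when i = j).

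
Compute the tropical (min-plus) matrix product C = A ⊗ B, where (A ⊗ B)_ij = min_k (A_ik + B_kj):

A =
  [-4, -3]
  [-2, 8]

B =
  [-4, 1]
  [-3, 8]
A ⊗ B =
  [-8, -3]
  [-6, -1]

Apply the min-plus product entry-by-entry:
  C[0][0] = min over k of (A[0][0] + B[0][0] = -4 + -4 = -8, A[0][1] + B[1][0] = -3 + -3 = -6) = -8 (attained at k = 0)
  C[0][1] = min over k of (A[0][0] + B[0][1] = -4 + 1 = -3, A[0][1] + B[1][1] = -3 + 8 = 5) = -3 (attained at k = 0)
  C[1][0] = min over k of (A[1][0] + B[0][0] = -2 + -4 = -6, A[1][1] + B[1][0] = 8 + -3 = 5) = -6 (attained at k = 0)
  C[1][1] = min over k of (A[1][0] + B[0][1] = -2 + 1 = -1, A[1][1] + B[1][1] = 8 + 8 = 16) = -1 (attained at k = 0)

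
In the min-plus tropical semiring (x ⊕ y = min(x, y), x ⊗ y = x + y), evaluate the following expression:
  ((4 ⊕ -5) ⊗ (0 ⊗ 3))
((4 ⊕ -5) ⊗ (0 ⊗ 3)) = -2

Expand innermost to outermost. Recall ⊕ takes the minimum of its arguments and ⊗ takes their sum. Working out the expression ((4 ⊕ -5) ⊗ (0 ⊗ 3)) gives -2.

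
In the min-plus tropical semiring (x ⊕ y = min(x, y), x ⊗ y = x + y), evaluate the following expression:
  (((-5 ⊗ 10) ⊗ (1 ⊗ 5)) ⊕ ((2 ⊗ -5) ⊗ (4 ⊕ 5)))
(((-5 ⊗ 10) ⊗ (1 ⊗ 5)) ⊕ ((2 ⊗ -5) ⊗ (4 ⊕ 5))) = 1

Expand innermost to outermost. Recall ⊕ takes the minimum of its arguments and ⊗ takes their sum. Working out the expression (((-5 ⊗ 10) ⊗ (1 ⊗ 5)) ⊕ ((2 ⊗ -5) ⊗ (4 ⊕ 5))) gives 1.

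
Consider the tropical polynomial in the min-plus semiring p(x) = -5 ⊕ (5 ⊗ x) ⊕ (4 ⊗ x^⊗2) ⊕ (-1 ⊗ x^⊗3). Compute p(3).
p(3) = -5

A tropical monomial a ⊗ x^⊗i evaluates to a + i · x. Evaluating each term at x = 3:
  Term 0 contributes -5 + 0 · 3 = -5
  Term 1 contributes 5 + 1 · 3 = 8
  Term 2 contributes 4 + 2 · 3 = 10
  Term 3 contributes -1 + 3 · 3 = 8
p(3) = ⊕ of these = min[-5, 8, 10, 8] = -5.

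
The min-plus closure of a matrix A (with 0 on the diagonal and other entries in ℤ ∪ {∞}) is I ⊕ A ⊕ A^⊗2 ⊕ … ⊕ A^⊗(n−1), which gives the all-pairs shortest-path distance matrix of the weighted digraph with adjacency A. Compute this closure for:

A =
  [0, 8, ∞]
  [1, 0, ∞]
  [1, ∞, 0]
Closure =
  [0, 8, ∞]
  [1, 0, ∞]
  [1, 9, 0]

This is the Floyd-Warshall all-pairs shortest-path computation. For each intermediate vertex k = 0, 1, …, 2, update dist[i][j] ← min(dist[i][j], dist[i][k] + dist[k][j]). The final matrix gives, for each (i, j), the minimum total weight of any directed path from i to j (possibly empty when i = j).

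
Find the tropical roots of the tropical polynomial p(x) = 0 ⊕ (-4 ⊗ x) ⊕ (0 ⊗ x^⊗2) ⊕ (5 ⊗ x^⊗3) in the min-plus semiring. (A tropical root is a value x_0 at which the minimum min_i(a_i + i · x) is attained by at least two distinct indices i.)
Roots: {-5, -4, 4}

Each tropical root is a break point of the lower envelope of the lines y = a_i + i · x (there are 4 lines, with slopes 0, 1, ..., 3). Only the lines that attain the minimum somewhere contribute to roots; other lines are dominated. Here the surviving (envelope) indices are i = 3, i = 2, i = 1, i = 0.
Intersections between consecutive envelope lines give the roots: for adjacent envelope indices i < j the intersection is x = (a_i − a_j) / (j − i). Reading off the sorted break points: {-5, -4, 4}.
Verification: at each break x_0, at least two indices attain the minimum of min_i(a_i + i · x_0).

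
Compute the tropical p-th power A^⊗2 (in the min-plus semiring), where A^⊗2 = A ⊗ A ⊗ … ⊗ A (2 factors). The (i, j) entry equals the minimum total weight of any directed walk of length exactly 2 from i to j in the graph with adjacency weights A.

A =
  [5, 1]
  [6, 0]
A^⊗2 =
  [7, 1]
  [6, 0]

Each entry (A^⊗2)_ij equals the minimum over all length-2 walks i = v_0 → v_1 → … → v_2 = j of Σ_t A[v_t][v_{t+1}]. For example, for (i, j) = (0, 1) we minimise over 2 possible intermediate vertex sequences; the minimum is 1, attained along the walk 0 → 1 → 1.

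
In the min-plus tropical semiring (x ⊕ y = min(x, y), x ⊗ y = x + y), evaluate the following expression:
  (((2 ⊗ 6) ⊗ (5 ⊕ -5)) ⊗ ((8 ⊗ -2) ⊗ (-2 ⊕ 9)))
(((2 ⊗ 6) ⊗ (5 ⊕ -5)) ⊗ ((8 ⊗ -2) ⊗ (-2 ⊕ 9))) = 7

Expand innermost to outermost. Recall ⊕ takes the minimum of its arguments and ⊗ takes their sum. Working out the expression (((2 ⊗ 6) ⊗ (5 ⊕ -5)) ⊗ ((8 ⊗ -2) ⊗ (-2 ⊕ 9))) gives 7.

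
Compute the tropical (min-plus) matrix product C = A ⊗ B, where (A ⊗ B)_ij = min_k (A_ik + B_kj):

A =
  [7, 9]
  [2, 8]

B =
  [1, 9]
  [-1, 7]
A ⊗ B =
  [8, 16]
  [3, 11]

Apply the min-plus product entry-by-entry:
  C[0][0] = min over k of (A[0][0] + B[0][0] = 7 + 1 = 8, A[0][1] + B[1][0] = 9 + -1 = 8) = 8 (attained at k = 0)
  C[0][1] = min over k of (A[0][0] + B[0][1] = 7 + 9 = 16, A[0][1] + B[1][1] = 9 + 7 = 16) = 16 (attained at k = 0)
  C[1][0] = min over k of (A[1][0] + B[0][0] = 2 + 1 = 3, A[1][1] + B[1][0] = 8 + -1 = 7) = 3 (attained at k = 0)
  C[1][1] = min over k of (A[1][0] + B[0][1] = 2 + 9 = 11, A[1][1] + B[1][1] = 8 + 7 = 15) = 11 (attained at k = 0)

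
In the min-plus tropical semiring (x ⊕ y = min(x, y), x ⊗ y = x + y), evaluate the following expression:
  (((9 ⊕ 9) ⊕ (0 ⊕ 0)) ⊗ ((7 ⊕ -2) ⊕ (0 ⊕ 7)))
(((9 ⊕ 9) ⊕ (0 ⊕ 0)) ⊗ ((7 ⊕ -2) ⊕ (0 ⊕ 7))) = -2

Expand innermost to outermost. Recall ⊕ takes the minimum of its arguments and ⊗ takes their sum. Working out the expression (((9 ⊕ 9) ⊕ (0 ⊕ 0)) ⊗ ((7 ⊕ -2) ⊕ (0 ⊕ 7))) gives -2.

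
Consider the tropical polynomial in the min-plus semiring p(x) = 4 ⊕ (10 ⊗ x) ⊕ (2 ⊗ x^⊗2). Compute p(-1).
p(-1) = 0

A tropical monomial a ⊗ x^⊗i evaluates to a + i · x. Evaluating each term at x = -1:
  Term 0 contributes 4 + 0 · -1 = 4
  Term 1 contributes 10 + 1 · -1 = 9
  Term 2 contributes 2 + 2 · -1 = 0
p(-1) = ⊕ of these = min[4, 9, 0] = 0.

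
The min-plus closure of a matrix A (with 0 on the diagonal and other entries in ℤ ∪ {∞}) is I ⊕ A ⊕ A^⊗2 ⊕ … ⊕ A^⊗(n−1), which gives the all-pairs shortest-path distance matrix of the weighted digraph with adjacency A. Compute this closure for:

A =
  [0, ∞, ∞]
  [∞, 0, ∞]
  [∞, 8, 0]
Closure =
  [0, ∞, ∞]
  [∞, 0, ∞]
  [∞, 8, 0]

This is the Floyd-Warshall all-pairs shortest-path computation. For each intermediate vertex k = 0, 1, …, 2, update dist[i][j] ← min(dist[i][j], dist[i][k] + dist[k][j]). The final matrix gives, for each (i, j), the minimum total weight of any directed path from i to j (possibly empty when i = j).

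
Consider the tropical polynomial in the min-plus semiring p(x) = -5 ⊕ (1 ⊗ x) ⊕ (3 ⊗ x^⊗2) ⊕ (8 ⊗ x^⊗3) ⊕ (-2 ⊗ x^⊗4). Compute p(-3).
p(-3) = -14

A tropical monomial a ⊗ x^⊗i evaluates to a + i · x. Evaluating each term at x = -3:
  Term 0 contributes -5 + 0 · -3 = -5
  Term 1 contributes 1 + 1 · -3 = -2
  Term 2 contributes 3 + 2 · -3 = -3
  Term 3 contributes 8 + 3 · -3 = -1
  Term 4 contributes -2 + 4 · -3 = -14
p(-3) = ⊕ of these = min[-5, -2, -3, -1, -14] = -14.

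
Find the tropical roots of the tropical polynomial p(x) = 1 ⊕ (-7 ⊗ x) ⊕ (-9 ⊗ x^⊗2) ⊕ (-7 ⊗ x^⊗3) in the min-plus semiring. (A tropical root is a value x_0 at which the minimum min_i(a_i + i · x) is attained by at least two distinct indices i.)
Roots: {-2, 2, 8}

Each tropical root is a break point of the lower envelope of the lines y = a_i + i · x (there are 4 lines, with slopes 0, 1, ..., 3). Only the lines that attain the minimum somewhere contribute to roots; other lines are dominated. Here the surviving (envelope) indices are i = 3, i = 2, i = 1, i = 0.
Intersections between consecutive envelope lines give the roots: for adjacent envelope indices i < j the intersection is x = (a_i − a_j) / (j − i). Reading off the sorted break points: {-2, 2, 8}.
Verification: at each break x_0, at least two indices attain the minimum of min_i(a_i + i · x_0).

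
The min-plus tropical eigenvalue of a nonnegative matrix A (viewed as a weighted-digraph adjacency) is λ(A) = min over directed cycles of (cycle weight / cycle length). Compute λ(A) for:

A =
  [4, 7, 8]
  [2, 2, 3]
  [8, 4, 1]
λ(A) = 1

Enumerate directed cycles and compute their means (weight / length). Sample:
  cycle 0 → 0: weight = 4, length = 1, mean = 4/1 ≈ 4.000
  cycle 1 → 1: weight = 2, length = 1, mean = 2/1 ≈ 2.000
  cycle 2 → 2: weight = 1, length = 1, mean = 1/1 ≈ 1.000
  cycle 0 → 1 → 0: weight = 9, length = 2, mean = 9/2 ≈ 4.500
  cycle 0 → 2 → 0: weight = 16, length = 2, mean = 16/2 ≈ 8.000
  cycle 1 → 0 → 1: weight = 9, length = 2, mean = 9/2 ≈ 4.500
Minimum mean = 1.000, attained e.g. along the cycle 2 → 2 with weight 1 and length 1. So λ(A) = 1/1 = 1.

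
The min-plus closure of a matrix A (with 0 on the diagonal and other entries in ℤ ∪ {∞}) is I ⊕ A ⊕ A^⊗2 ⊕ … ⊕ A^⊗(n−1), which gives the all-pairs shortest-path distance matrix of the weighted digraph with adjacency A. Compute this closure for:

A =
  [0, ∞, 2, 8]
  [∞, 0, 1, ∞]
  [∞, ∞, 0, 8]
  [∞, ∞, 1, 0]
Closure =
  [0, ∞, 2, 8]
  [∞, 0, 1, 9]
  [∞, ∞, 0, 8]
  [∞, ∞, 1, 0]

This is the Floyd-Warshall all-pairs shortest-path computation. For each intermediate vertex k = 0, 1, …, 3, update dist[i][j] ← min(dist[i][j], dist[i][k] + dist[k][j]). The final matrix gives, for each (i, j), the minimum total weight of any directed path from i to j (possibly empty when i = j).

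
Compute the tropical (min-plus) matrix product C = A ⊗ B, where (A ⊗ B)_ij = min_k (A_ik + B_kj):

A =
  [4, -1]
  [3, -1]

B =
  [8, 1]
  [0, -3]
A ⊗ B =
  [-1, -4]
  [-1, -4]

Apply the min-plus product entry-by-entry:
  C[0][0] = min over k of (A[0][0] + B[0][0] = 4 + 8 = 12, A[0][1] + B[1][0] = -1 + 0 = -1) = -1 (attained at k = 1)
  C[0][1] = min over k of (A[0][0] + B[0][1] = 4 + 1 = 5, A[0][1] + B[1][1] = -1 + -3 = -4) = -4 (attained at k = 1)
  C[1][0] = min over k of (A[1][0] + B[0][0] = 3 + 8 = 11, A[1][1] + B[1][0] = -1 + 0 = -1) = -1 (attained at k = 1)
  C[1][1] = min over k of (A[1][0] + B[0][1] = 3 + 1 = 4, A[1][1] + B[1][1] = -1 + -3 = -4) = -4 (attained at k = 1)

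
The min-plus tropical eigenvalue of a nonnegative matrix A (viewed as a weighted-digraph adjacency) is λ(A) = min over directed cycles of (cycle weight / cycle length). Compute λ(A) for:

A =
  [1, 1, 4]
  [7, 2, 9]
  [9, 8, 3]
λ(A) = 1

Enumerate directed cycles and compute their means (weight / length). Sample:
  cycle 0 → 0: weight = 1, length = 1, mean = 1/1 ≈ 1.000
  cycle 1 → 1: weight = 2, length = 1, mean = 2/1 ≈ 2.000
  cycle 2 → 2: weight = 3, length = 1, mean = 3/1 ≈ 3.000
  cycle 0 → 1 → 0: weight = 8, length = 2, mean = 8/2 ≈ 4.000
  cycle 0 → 2 → 0: weight = 13, length = 2, mean = 13/2 ≈ 6.500
  cycle 1 → 0 → 1: weight = 8, length = 2, mean = 8/2 ≈ 4.000
Minimum mean = 1.000, attained e.g. along the cycle 0 → 0 with weight 1 and length 1. So λ(A) = 1/1 = 1.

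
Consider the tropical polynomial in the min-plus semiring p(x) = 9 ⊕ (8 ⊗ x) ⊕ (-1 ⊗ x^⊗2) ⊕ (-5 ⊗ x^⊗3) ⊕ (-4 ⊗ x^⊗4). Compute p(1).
p(1) = -2

A tropical monomial a ⊗ x^⊗i evaluates to a + i · x. Evaluating each term at x = 1:
  Term 0 contributes 9 + 0 · 1 = 9
  Term 1 contributes 8 + 1 · 1 = 9
  Term 2 contributes -1 + 2 · 1 = 1
  Term 3 contributes -5 + 3 · 1 = -2
  Term 4 contributes -4 + 4 · 1 = 0
p(1) = ⊕ of these = min[9, 9, 1, -2, 0] = -2.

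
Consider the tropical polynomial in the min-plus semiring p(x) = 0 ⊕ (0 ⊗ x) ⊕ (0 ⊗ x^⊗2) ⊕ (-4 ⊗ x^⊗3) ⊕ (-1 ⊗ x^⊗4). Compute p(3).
p(3) = 0

A tropical monomial a ⊗ x^⊗i evaluates to a + i · x. Evaluating each term at x = 3:
  Term 0 contributes 0 + 0 · 3 = 0
  Term 1 contributes 0 + 1 · 3 = 3
  Term 2 contributes 0 + 2 · 3 = 6
  Term 3 contributes -4 + 3 · 3 = 5
  Term 4 contributes -1 + 4 · 3 = 11
p(3) = ⊕ of these = min[0, 3, 6, 5, 11] = 0.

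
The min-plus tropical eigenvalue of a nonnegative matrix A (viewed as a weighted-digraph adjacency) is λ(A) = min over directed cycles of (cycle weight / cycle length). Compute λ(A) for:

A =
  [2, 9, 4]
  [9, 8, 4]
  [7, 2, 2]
λ(A) = 2

Enumerate directed cycles and compute their means (weight / length). Sample:
  cycle 0 → 0: weight = 2, length = 1, mean = 2/1 ≈ 2.000
  cycle 1 → 1: weight = 8, length = 1, mean = 8/1 ≈ 8.000
  cycle 2 → 2: weight = 2, length = 1, mean = 2/1 ≈ 2.000
  cycle 0 → 1 → 0: weight = 18, length = 2, mean = 18/2 ≈ 9.000
  cycle 0 → 2 → 0: weight = 11, length = 2, mean = 11/2 ≈ 5.500
  cycle 1 → 0 → 1: weight = 18, length = 2, mean = 18/2 ≈ 9.000
Minimum mean = 2.000, attained e.g. along the cycle 0 → 0 with weight 2 and length 1. So λ(A) = 2/1 = 2.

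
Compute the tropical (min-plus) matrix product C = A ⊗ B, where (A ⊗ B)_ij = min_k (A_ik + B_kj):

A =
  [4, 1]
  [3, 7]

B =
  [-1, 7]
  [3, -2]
A ⊗ B =
  [3, -1]
  [2, 5]

Apply the min-plus product entry-by-entry:
  C[0][0] = min over k of (A[0][0] + B[0][0] = 4 + -1 = 3, A[0][1] + B[1][0] = 1 + 3 = 4) = 3 (attained at k = 0)
  C[0][1] = min over k of (A[0][0] + B[0][1] = 4 + 7 = 11, A[0][1] + B[1][1] = 1 + -2 = -1) = -1 (attained at k = 1)
  C[1][0] = min over k of (A[1][0] + B[0][0] = 3 + -1 = 2, A[1][1] + B[1][0] = 7 + 3 = 10) = 2 (attained at k = 0)
  C[1][1] = min over k of (A[1][0] + B[0][1] = 3 + 7 = 10, A[1][1] + B[1][1] = 7 + -2 = 5) = 5 (attained at k = 1)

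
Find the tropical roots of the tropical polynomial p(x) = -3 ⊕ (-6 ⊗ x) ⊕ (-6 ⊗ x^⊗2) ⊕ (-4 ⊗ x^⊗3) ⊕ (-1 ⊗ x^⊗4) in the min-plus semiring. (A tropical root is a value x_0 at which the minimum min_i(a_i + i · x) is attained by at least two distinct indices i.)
Roots: {-3, -2, 0, 3}

Each tropical root is a break point of the lower envelope of the lines y = a_i + i · x (there are 5 lines, with slopes 0, 1, ..., 4). Only the lines that attain the minimum somewhere contribute to roots; other lines are dominated. Here the surviving (envelope) indices are i = 4, i = 3, i = 2, i = 1, i = 0.
Intersections between consecutive envelope lines give the roots: for adjacent envelope indices i < j the intersection is x = (a_i − a_j) / (j − i). Reading off the sorted break points: {-3, -2, 0, 3}.
Verification: at each break x_0, at least two indices attain the minimum of min_i(a_i + i · x_0).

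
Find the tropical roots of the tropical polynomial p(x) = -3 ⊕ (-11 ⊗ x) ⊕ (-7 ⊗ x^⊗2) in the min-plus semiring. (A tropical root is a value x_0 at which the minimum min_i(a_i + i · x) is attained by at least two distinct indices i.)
Roots: {-4, 8}

Each tropical root is a break point of the lower envelope of the lines y = a_i + i · x (there are 3 lines, with slopes 0, 1, ..., 2). Only the lines that attain the minimum somewhere contribute to roots; other lines are dominated. Here the surviving (envelope) indices are i = 2, i = 1, i = 0.
Intersections between consecutive envelope lines give the roots: for adjacent envelope indices i < j the intersection is x = (a_i − a_j) / (j − i). Reading off the sorted break points: {-4, 8}.
Verification: at each break x_0, at least two indices attain the minimum of min_i(a_i + i · x_0).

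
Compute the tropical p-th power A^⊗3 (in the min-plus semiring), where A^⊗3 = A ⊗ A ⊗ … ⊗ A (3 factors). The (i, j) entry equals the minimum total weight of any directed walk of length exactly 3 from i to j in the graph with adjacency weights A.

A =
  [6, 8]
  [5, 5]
A^⊗3 =
  [18, 18]
  [15, 15]

Each entry (A^⊗3)_ij equals the minimum over all length-3 walks i = v_0 → v_1 → … → v_3 = j of Σ_t A[v_t][v_{t+1}]. For example, for (i, j) = (0, 1) we minimise over 4 possible intermediate vertex sequences; the minimum is 18, attained along the walk 0 → 1 → 1 → 1.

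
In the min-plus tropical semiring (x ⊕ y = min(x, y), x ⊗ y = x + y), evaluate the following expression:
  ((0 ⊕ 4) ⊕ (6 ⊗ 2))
((0 ⊕ 4) ⊕ (6 ⊗ 2)) = 0

Expand innermost to outermost. Recall ⊕ takes the minimum of its arguments and ⊗ takes their sum. Working out the expression ((0 ⊕ 4) ⊕ (6 ⊗ 2)) gives 0.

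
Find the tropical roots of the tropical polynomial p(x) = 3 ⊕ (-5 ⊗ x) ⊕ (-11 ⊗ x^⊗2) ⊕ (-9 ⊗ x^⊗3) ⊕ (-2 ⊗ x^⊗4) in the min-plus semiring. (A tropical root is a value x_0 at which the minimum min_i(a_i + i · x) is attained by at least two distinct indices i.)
Roots: {-7, -2, 6, 8}

Each tropical root is a break point of the lower envelope of the lines y = a_i + i · x (there are 5 lines, with slopes 0, 1, ..., 4). Only the lines that attain the minimum somewhere contribute to roots; other lines are dominated. Here the surviving (envelope) indices are i = 4, i = 3, i = 2, i = 1, i = 0.
Intersections between consecutive envelope lines give the roots: for adjacent envelope indices i < j the intersection is x = (a_i − a_j) / (j − i). Reading off the sorted break points: {-7, -2, 6, 8}.
Verification: at each break x_0, at least two indices attain the minimum of min_i(a_i + i · x_0).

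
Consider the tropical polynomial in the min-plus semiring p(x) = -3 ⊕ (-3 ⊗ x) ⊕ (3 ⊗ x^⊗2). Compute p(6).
p(6) = -3

A tropical monomial a ⊗ x^⊗i evaluates to a + i · x. Evaluating each term at x = 6:
  Term 0 contributes -3 + 0 · 6 = -3
  Term 1 contributes -3 + 1 · 6 = 3
  Term 2 contributes 3 + 2 · 6 = 15
p(6) = ⊕ of these = min[-3, 3, 15] = -3.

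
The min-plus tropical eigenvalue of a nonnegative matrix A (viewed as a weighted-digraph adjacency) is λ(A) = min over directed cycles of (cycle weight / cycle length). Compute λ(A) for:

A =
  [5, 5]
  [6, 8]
λ(A) = 5

Enumerate directed cycles and compute their means (weight / length). Sample:
  cycle 0 → 0: weight = 5, length = 1, mean = 5/1 ≈ 5.000
  cycle 1 → 1: weight = 8, length = 1, mean = 8/1 ≈ 8.000
  cycle 0 → 1 → 0: weight = 11, length = 2, mean = 11/2 ≈ 5.500
  cycle 1 → 0 → 1: weight = 11, length = 2, mean = 11/2 ≈ 5.500
Minimum mean = 5.000, attained e.g. along the cycle 0 → 0 with weight 5 and length 1. So λ(A) = 5/1 = 5.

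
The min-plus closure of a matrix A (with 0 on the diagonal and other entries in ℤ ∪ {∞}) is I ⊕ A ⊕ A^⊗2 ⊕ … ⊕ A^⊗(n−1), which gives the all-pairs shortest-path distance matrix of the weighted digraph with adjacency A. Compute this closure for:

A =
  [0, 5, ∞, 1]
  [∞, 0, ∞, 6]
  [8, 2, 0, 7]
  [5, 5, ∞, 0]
Closure =
  [0, 5, ∞, 1]
  [11, 0, ∞, 6]
  [8, 2, 0, 7]
  [5, 5, ∞, 0]

This is the Floyd-Warshall all-pairs shortest-path computation. For each intermediate vertex k = 0, 1, …, 3, update dist[i][j] ← min(dist[i][j], dist[i][k] + dist[k][j]). The final matrix gives, for each (i, j), the minimum total weight of any directed path from i to j (possibly empty when i = j).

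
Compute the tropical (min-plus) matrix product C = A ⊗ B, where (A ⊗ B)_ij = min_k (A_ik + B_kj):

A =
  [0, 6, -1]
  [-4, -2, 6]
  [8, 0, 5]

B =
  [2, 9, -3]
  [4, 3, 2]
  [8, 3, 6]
A ⊗ B =
  [2, 2, -3]
  [-2, 1, -7]
  [4, 3, 2]

Apply the min-plus product entry-by-entry:
  C[0][0] = min over k of (A[0][0] + B[0][0] = 0 + 2 = 2, A[0][1] + B[1][0] = 6 + 4 = 10, A[0][2] + B[2][0] = -1 + 8 = 7) = 2 (attained at k = 0)
  C[0][1] = min over k of (A[0][0] + B[0][1] = 0 + 9 = 9, A[0][1] + B[1][1] = 6 + 3 = 9, A[0][2] + B[2][1] = -1 + 3 = 2) = 2 (attained at k = 2)
  C[0][2] = min over k of (A[0][0] + B[0][2] = 0 + -3 = -3, A[0][1] + B[1][2] = 6 + 2 = 8, A[0][2] + B[2][2] = -1 + 6 = 5) = -3 (attained at k = 0)
  C[1][0] = min over k of (A[1][0] + B[0][0] = -4 + 2 = -2, A[1][1] + B[1][0] = -2 + 4 = 2, A[1][2] + B[2][0] = 6 + 8 = 14) = -2 (attained at k = 0)
  C[1][1] = min over k of (A[1][0] + B[0][1] = -4 + 9 = 5, A[1][1] + B[1][1] = -2 + 3 = 1, A[1][2] + B[2][1] = 6 + 3 = 9) = 1 (attained at k = 1)
  C[1][2] = min over k of (A[1][0] + B[0][2] = -4 + -3 = -7, A[1][1] + B[1][2] = -2 + 2 = 0, A[1][2] + B[2][2] = 6 + 6 = 12) = -7 (attained at k = 0)
  C[2][0] = min over k of (A[2][0] + B[0][0] = 8 + 2 = 10, A[2][1] + B[1][0] = 0 + 4 = 4, A[2][2] + B[2][0] = 5 + 8 = 13) = 4 (attained at k = 1)
  C[2][1] = min over k of (A[2][0] + B[0][1] = 8 + 9 = 17, A[2][1] + B[1][1] = 0 + 3 = 3, A[2][2] + B[2][1] = 5 + 3 = 8) = 3 (attained at k = 1)
  C[2][2] = min over k of (A[2][0] + B[0][2] = 8 + -3 = 5, A[2][1] + B[1][2] = 0 + 2 = 2, A[2][2] + B[2][2] = 5 + 6 = 11) = 2 (attained at k = 1)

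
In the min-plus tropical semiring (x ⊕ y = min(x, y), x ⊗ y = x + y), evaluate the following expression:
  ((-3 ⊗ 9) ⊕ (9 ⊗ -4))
((-3 ⊗ 9) ⊕ (9 ⊗ -4)) = 5

Expand innermost to outermost. Recall ⊕ takes the minimum of its arguments and ⊗ takes their sum. Working out the expression ((-3 ⊗ 9) ⊕ (9 ⊗ -4)) gives 5.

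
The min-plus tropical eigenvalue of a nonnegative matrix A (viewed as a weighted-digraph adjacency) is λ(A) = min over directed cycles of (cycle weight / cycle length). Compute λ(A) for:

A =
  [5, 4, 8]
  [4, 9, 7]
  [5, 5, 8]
λ(A) = 4

Enumerate directed cycles and compute their means (weight / length). Sample:
  cycle 0 → 0: weight = 5, length = 1, mean = 5/1 ≈ 5.000
  cycle 1 → 1: weight = 9, length = 1, mean = 9/1 ≈ 9.000
  cycle 2 → 2: weight = 8, length = 1, mean = 8/1 ≈ 8.000
  cycle 0 → 1 → 0: weight = 8, length = 2, mean = 8/2 ≈ 4.000
  cycle 0 → 2 → 0: weight = 13, length = 2, mean = 13/2 ≈ 6.500
  cycle 1 → 0 → 1: weight = 8, length = 2, mean = 8/2 ≈ 4.000
Minimum mean = 4.000, attained e.g. along the cycle 0 → 1 → 0 with weight 8 and length 2. So λ(A) = 8/2 = 4.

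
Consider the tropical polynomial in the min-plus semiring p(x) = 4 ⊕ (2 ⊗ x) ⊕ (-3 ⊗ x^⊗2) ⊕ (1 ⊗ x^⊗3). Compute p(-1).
p(-1) = -5

A tropical monomial a ⊗ x^⊗i evaluates to a + i · x. Evaluating each term at x = -1:
  Term 0 contributes 4 + 0 · -1 = 4
  Term 1 contributes 2 + 1 · -1 = 1
  Term 2 contributes -3 + 2 · -1 = -5
  Term 3 contributes 1 + 3 · -1 = -2
p(-1) = ⊕ of these = min[4, 1, -5, -2] = -5.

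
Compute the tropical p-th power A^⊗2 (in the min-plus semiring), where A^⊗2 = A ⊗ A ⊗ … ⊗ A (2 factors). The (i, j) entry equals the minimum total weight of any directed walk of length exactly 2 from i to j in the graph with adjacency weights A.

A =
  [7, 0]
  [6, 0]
A^⊗2 =
  [6, 0]
  [6, 0]

Each entry (A^⊗2)_ij equals the minimum over all length-2 walks i = v_0 → v_1 → … → v_2 = j of Σ_t A[v_t][v_{t+1}]. For example, for (i, j) = (0, 1) we minimise over 2 possible intermediate vertex sequences; the minimum is 0, attained along the walk 0 → 1 → 1.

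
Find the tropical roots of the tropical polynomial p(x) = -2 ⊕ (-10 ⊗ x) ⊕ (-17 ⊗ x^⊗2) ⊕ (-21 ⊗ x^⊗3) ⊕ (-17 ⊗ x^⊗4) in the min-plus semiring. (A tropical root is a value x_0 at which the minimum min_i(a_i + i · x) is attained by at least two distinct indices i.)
Roots: {-4, 4, 7, 8}

Each tropical root is a break point of the lower envelope of the lines y = a_i + i · x (there are 5 lines, with slopes 0, 1, ..., 4). Only the lines that attain the minimum somewhere contribute to roots; other lines are dominated. Here the surviving (envelope) indices are i = 4, i = 3, i = 2, i = 1, i = 0.
Intersections between consecutive envelope lines give the roots: for adjacent envelope indices i < j the intersection is x = (a_i − a_j) / (j − i). Reading off the sorted break points: {-4, 4, 7, 8}.
Verification: at each break x_0, at least two indices attain the minimum of min_i(a_i + i · x_0).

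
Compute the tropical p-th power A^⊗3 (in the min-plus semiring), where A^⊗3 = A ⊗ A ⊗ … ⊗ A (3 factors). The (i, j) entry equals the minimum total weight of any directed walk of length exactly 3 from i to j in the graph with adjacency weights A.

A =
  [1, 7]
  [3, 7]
A^⊗3 =
  [3, 9]
  [5, 11]

Each entry (A^⊗3)_ij equals the minimum over all length-3 walks i = v_0 → v_1 → … → v_3 = j of Σ_t A[v_t][v_{t+1}]. For example, for (i, j) = (0, 1) we minimise over 4 possible intermediate vertex sequences; the minimum is 9, attained along the walk 0 → 0 → 0 → 1.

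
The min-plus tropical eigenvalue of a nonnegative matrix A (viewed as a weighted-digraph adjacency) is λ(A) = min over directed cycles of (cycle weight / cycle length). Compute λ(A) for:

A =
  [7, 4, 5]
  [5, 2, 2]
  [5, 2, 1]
λ(A) = 1

Enumerate directed cycles and compute their means (weight / length). Sample:
  cycle 0 → 0: weight = 7, length = 1, mean = 7/1 ≈ 7.000
  cycle 1 → 1: weight = 2, length = 1, mean = 2/1 ≈ 2.000
  cycle 2 → 2: weight = 1, length = 1, mean = 1/1 ≈ 1.000
  cycle 0 → 1 → 0: weight = 9, length = 2, mean = 9/2 ≈ 4.500
  cycle 0 → 2 → 0: weight = 10, length = 2, mean = 10/2 ≈ 5.000
  cycle 1 → 0 → 1: weight = 9, length = 2, mean = 9/2 ≈ 4.500
Minimum mean = 1.000, attained e.g. along the cycle 2 → 2 with weight 1 and length 1. So λ(A) = 1/1 = 1.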